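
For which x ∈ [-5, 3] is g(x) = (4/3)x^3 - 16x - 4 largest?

-2

Differentiating, g'(x) = 4x^2 - 16; which vanishes at x = -2 and x = 2.
Candidates: g(-5) = -272/3; g(-2) = 52/3; g(2) = -76/3; g(3) = -16.
So the maximum is g(-2) = 52/3.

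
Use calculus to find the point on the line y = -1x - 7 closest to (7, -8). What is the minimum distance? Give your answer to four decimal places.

Minimize D(x)^2 = (x - 7)^2 + (-x + 1)^2.
d/dx[D^2] = 2(x - 7) + 2·(-1)·(-x + 1) = 0 ⇒ x = 4.
Then y = -11 and the distance is √(18) ≈ 4.2426.

4.2426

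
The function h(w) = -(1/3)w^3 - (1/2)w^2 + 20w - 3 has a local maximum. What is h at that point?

h'(w) = -w^2 - w + 20 = 0 at w = -5, 4.
Second-derivative test with h''(w) = -2w - 1: h''(-5) = 9 > 0 ⇒ local minimum; h''(4) = -9 < 0 ⇒ local maximum.
Thus h has its local maximum at w = 4, with value 143/3.

143/3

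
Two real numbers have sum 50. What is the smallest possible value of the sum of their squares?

1250

With a + b = 50, a^2 + b^2 = a^2 + (50 − a)^2.
The derivative 2a − 2(50 − a) = 4a − 100 vanishes at a = 25; second derivative 4 > 0, a minimum.
The minimum is 2·(25)^2 = 1250.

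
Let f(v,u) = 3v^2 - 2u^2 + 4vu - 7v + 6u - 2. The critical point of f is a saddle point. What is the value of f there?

49/20

∂f/∂v = 6v + 4u - 7 = 0 and ∂f/∂u = 4v - 4u + 6 = 0, so (v, u) = (1/10, 8/5).
The Hessian has f_{vv} = 6, f_{uu} = -4, f_{vu} = 4, giving D = -40 < 0, so the point is a saddle point.
f(1/10, 8/5) = 49/20.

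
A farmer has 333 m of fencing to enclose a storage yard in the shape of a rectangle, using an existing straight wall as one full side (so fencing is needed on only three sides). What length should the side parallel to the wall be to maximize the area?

333/2

Let the sides perpendicular to the wall have length x and the parallel side y, so 2x + y = 333 and the area is A = xy = x(333 − 2x).
A'(x) = 333 − 4x = 0 gives x = 333/4, and A''(x) = −4 < 0 confirms a maximum.
Then y = 333 − 2·333/4 = 333/2 and A = 110889/8.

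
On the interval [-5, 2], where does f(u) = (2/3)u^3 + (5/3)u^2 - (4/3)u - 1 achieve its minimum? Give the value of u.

Differentiating, f'(u) = 2u^2 + (10/3)u - 4/3; which vanishes at u = -2 and u = 1/3.
Evaluating at the critical points and endpoints: f(-5) = -36; f(-2) = 3; f(1/3) = -100/81; f(2) = 25/3.
So the minimum is f(-5) = -36.

-5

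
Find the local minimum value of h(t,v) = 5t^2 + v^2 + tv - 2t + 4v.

∂h/∂t = 10t + v - 2 = 0 and ∂h/∂v = t + 2v + 4 = 0, so (t, v) = (8/19, -42/19).
The Hessian has h_{tt} = 10, h_{vv} = 2, h_{tv} = 1, giving D = 19 > 0 with h_{tt} > 0, so the point is a local minimum.
h(8/19, -42/19) = -92/19.

-92/19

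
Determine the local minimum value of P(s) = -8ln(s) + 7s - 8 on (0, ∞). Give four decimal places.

-1.0683

P'(s) = -8/s + 7 = 0 gives s = 8/7.
P''(s) = 8/s², which is positive for s > 0, so this is a local minimum.
P(8/7) = -8·ln(8/7) + 8 - 8 ≈ -1.0683.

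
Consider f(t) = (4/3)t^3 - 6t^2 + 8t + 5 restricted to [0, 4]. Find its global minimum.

Differentiating, f'(t) = 4t^2 - 12t + 8; which vanishes at t = 1 and t = 2.
Candidates: f(0) = 5; f(1) = 25/3; f(2) = 23/3; f(4) = 79/3.
The minimum over the interval is 5, attained at t = 0.

5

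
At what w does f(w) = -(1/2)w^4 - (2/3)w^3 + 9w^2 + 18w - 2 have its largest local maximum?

3

Critical points: f'(w) = -2w^3 - 2w^2 + 18w + 18 vanishes at w = -3, -1, 3.
f''(w) = -6w^2 - 4w + 18. f''(-3) = -24 < 0 ⇒ local maximum; f''(-1) = 16 > 0 ⇒ local minimum; f''(3) = -48 < 0 ⇒ local maximum.
The largest local maximum is f(3) = 149/2.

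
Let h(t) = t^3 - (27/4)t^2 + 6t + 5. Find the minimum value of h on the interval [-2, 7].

-42

The derivative is 3t^2 - (27/2)t + 6, which vanishes at t = 1/2 and t = 4.
Evaluating at the critical points and endpoints: h(-2) = -42, h(1/2) = 103/16, h(4) = -15, h(7) = 237/4.
Hence the absolute minimum is -42 at t = -2.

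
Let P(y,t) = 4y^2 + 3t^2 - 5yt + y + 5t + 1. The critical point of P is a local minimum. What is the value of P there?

-105/23

∂P/∂y = 8y - 5t + 1 = 0 and ∂P/∂t = -5y + 6t + 5 = 0, so (y, t) = (-31/23, -45/23).
The Hessian has P_{yy} = 8, P_{tt} = 6, P_{yt} = -5, giving D = 23 > 0 with P_{yy} > 0, so the point is a local minimum.
P(-31/23, -45/23) = -105/23.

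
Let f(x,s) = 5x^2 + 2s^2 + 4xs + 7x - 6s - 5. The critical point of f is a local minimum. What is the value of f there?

-283/12

∂f/∂x = 10x + 4s + 7 = 0 and ∂f/∂s = 4x + 4s - 6 = 0, so (x, s) = (-13/6, 11/3).
The Hessian has f_{xx} = 10, f_{ss} = 4, f_{xs} = 4, giving D = 24 > 0 with f_{xx} > 0, so the point is a local minimum.
f(-13/6, 11/3) = -283/12.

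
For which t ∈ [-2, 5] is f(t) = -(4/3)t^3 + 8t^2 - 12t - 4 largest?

-2

Differentiating, f'(t) = -4t^2 + 16t - 12; which vanishes at t = 1 and t = 3.
Candidates: f(-2) = 188/3,  f(1) = -28/3,  f(3) = -4,  f(5) = -92/3.
So the maximum is f(-2) = 188/3.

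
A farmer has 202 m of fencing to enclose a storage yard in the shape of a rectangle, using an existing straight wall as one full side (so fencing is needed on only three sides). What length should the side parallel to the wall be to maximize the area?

101

Let the sides perpendicular to the wall have length x and the parallel side y, so 2x + y = 202 and the area is A = xy = x(202 − 2x).
A'(x) = 202 − 4x = 0 gives x = 101/2, and A''(x) = −4 < 0 confirms a maximum.
Then y = 202 − 2·101/2 = 101 and A = 10201/2.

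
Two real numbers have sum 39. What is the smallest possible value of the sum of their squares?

1521/2

With a + b = 39, a^2 + b^2 = a^2 + (39 − a)^2.
The derivative 2a − 2(39 − a) = 4a − 78 vanishes at a = 39/2; second derivative 4 > 0, a minimum.
The minimum is 2·(39/2)^2 = 1521/2.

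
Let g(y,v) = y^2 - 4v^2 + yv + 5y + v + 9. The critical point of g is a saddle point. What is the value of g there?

∂g/∂y = 2y + v + 5 = 0 and ∂g/∂v = y - 8v + 1 = 0, so (y, v) = (-41/17, -3/17).
The Hessian has g_{yy} = 2, g_{vv} = -8, g_{yv} = 1, giving D = -17 < 0, so the point is a saddle point.
g(-41/17, -3/17) = 49/17.

49/17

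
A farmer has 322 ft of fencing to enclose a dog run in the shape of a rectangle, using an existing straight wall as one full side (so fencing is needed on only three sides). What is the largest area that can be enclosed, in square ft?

25921/2

Let the sides perpendicular to the wall have length x and the parallel side y, so 2x + y = 322 and the area is A = xy = x(322 − 2x).
A'(x) = 322 − 4x = 0 gives x = 161/2, and A''(x) = −4 < 0 confirms a maximum.
Then y = 322 − 2·161/2 = 161 and A = 25921/2.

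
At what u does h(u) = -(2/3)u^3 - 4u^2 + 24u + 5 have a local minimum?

-6

h'(u) = -2u^2 - 8u + 24 = 0 at u = -6, 2.
Since h''(u) = -4u - 8, we get h''(-6) = 16 > 0 ⇒ local minimum; h''(2) = -16 < 0 ⇒ local maximum.
So the local minimum value is h(-6) = -139.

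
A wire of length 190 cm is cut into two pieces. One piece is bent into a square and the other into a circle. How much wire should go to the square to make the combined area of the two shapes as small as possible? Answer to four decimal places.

Let x be the length used for the square. Square side x/4; circle radius (190−x)/(2π).
A(x) = (x/4)² + π·((190−x)/(2π))² = x²/16 + (190−x)²/(4π) for 0 ≤ x ≤ 190. A'(x) = x/8 − (190−x)/(2π) = 0 gives x = 4·190/(π+4) ≈ 106.4188.
A'' = 1/8 + 1/(2π) > 0, so this gives the minimum combined area; x ≈ 106.4188 cm to the square.

106.4188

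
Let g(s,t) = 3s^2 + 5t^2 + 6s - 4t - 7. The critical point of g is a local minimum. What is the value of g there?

∂g/∂s = 6s + 6 = 0 and ∂g/∂t = 10t - 4 = 0, so (s, t) = (-1, 2/5).
The Hessian has g_{ss} = 6, g_{tt} = 10, g_{st} = 0, giving D = 60 > 0 with g_{ss} > 0, so the point is a local minimum.
g(-1, 2/5) = -54/5.

-54/5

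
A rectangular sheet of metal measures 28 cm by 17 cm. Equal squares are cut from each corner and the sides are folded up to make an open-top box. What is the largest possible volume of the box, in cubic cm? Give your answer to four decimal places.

735.2537

With cut size x, the volume is V(x) = x(28 − 2x)(17 − 2x) for 0 < x < 8.5.
V'(x) = 12x^2 − 180x + 476. Setting V'(x) = 0 gives x ≈ 3.4277 (the root in (0, 8.5)).
V''(x) = 24x − 180 is negative there, so this is the maximum; V ≈ 735.2537.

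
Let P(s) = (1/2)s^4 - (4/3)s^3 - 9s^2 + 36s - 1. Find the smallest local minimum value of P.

P'(s) = 2s^3 - 4s^2 - 18s + 36 = 0 at s = -3, 2, 3.
Second-derivative test with P''(s) = 6s^2 - 8s - 18: P''(-3) = 60 > 0 ⇒ local minimum; P''(2) = -10 < 0 ⇒ local maximum; P''(3) = 12 > 0 ⇒ local minimum.
The smallest local minimum is P(-3) = -227/2.

-227/2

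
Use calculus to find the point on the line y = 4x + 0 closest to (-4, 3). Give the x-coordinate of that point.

Minimize D(x)^2 = (x + 4)^2 + (4x - 3)^2.
d/dx[D^2] = 2(x + 4) + 2·4·(4x - 3) = 0 ⇒ x = 8/17.
Then y = 32/17 and the distance is √(361/17) ≈ 4.6082.

8/17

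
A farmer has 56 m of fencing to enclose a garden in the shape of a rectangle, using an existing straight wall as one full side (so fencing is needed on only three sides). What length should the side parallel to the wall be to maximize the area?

Let the sides perpendicular to the wall have length x and the parallel side y, so 2x + y = 56 and the area is A = xy = x(56 − 2x).
A'(x) = 56 − 4x = 0 gives x = 14, and A''(x) = −4 < 0 confirms a maximum.
Then y = 56 − 2·14 = 28 and A = 392.

28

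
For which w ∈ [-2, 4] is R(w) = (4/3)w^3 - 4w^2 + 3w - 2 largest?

4

R'(w) = 4w^2 - 8w + 3, which vanishes at w = 1/2 and w = 3/2.
Candidates: R(-2) = -104/3,  R(1/2) = -4/3,  R(3/2) = -2,  R(4) = 94/3.
The maximum over the interval is 94/3, attained at w = 4.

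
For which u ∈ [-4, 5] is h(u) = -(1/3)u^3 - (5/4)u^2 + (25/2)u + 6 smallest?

The derivative is -u^2 - (5/2)u + 25/2, whose only zero in [-4, 5] is u = 5/2.
Compare values at every candidate in [-4, 5]: h(-4) = -128/3, h(5/2) = 1163/48, h(5) = -53/12.
So the minimum is h(-4) = -128/3.

-4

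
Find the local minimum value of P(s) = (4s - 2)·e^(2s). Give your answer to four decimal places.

P'(s) = 4·e^(2s) + (4s - 2)·2·e^(2s) = (8s)·e^(2s). Since e^(2s) > 0, the only critical point is s = 0.
P''(0) has the same sign as 8 > 0, so this is a local minimum.
P(0) = (-2)·e^(0) ≈ -2.0000.

-2.0000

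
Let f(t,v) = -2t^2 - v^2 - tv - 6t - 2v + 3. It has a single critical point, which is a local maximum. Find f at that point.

∂f/∂t = -4t - v - 6 = 0 and ∂f/∂v = -t - 2v - 2 = 0, so (t, v) = (-10/7, -2/7).
The Hessian has f_{tt} = -4, f_{vv} = -2, f_{tv} = -1, giving D = 7 > 0 with f_{tt} < 0, so the point is a local maximum.
f(-10/7, -2/7) = 53/7.

53/7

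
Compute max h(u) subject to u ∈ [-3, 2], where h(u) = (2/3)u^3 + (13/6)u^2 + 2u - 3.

15

Differentiating, h'(u) = 2u^2 + (13/3)u + 2; which vanishes at u = -3/2 and u = -2/3.
Evaluating at the critical points and endpoints: h(-3) = -15/2; h(-3/2) = -27/8; h(-2/3) = -289/81; h(2) = 15.
The maximum over the interval is 15, attained at u = 2.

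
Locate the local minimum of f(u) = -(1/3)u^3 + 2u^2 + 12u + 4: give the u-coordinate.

-2

f'(u) = -u^2 + 4u + 12 = 0 at u = -2, 6.
Since f''(u) = -2u + 4, we get f''(-2) = 8 > 0 ⇒ local minimum; f''(6) = -8 < 0 ⇒ local maximum.
So the local minimum value is f(-2) = -28/3.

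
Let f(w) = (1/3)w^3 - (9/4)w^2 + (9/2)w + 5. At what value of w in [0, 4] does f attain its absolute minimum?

0

The derivative is w^2 - (9/2)w + 9/2, which vanishes at w = 3/2 and w = 3.
Compare values at every candidate in [0, 4]: f(0) = 5,  f(3/2) = 125/16,  f(3) = 29/4,  f(4) = 25/3.
So the minimum is f(0) = 5.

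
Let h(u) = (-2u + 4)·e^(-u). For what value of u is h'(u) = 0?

3

Differentiating with the product rule gives h'(u) = (2u - 6)·e^(-u). Since e^(-u) > 0, the only critical point is u = 3.
h''(3) has the same sign as 2 > 0, so this is a local minimum.
h(3) = (-2)·e^(-3) ≈ -0.0996.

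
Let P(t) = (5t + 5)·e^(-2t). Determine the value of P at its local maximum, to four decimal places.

6.7957

Differentiating with the product rule gives P'(t) = (-10t - 5)·e^(-2t). Since e^(-2t) > 0, the only critical point is t = -1/2.
P''(-1/2) has the same sign as -10 < 0, so this is a local maximum.
P(-1/2) = (5/2)·e^(1) ≈ 6.7957.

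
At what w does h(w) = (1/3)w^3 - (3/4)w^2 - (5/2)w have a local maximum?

-1

Critical points: h'(w) = w^2 - (3/2)w - 5/2 vanishes at w = -1, 5/2.
h''(w) = 2w - 3/2. h''(-1) = -7/2 < 0 ⇒ local maximum; h''(5/2) = 7/2 > 0 ⇒ local minimum.
So the local maximum value is h(-1) = 17/12.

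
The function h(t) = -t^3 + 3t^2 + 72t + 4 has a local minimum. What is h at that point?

-172

h'(t) = -3t^2 + 6t + 72. Setting h'(t) = 0 gives t ∈ {-4, 6}.
Second-derivative test with h''(t) = -6t + 6: h''(-4) = 30 > 0 ⇒ local minimum; h''(6) = -30 < 0 ⇒ local maximum.
Thus h has its local minimum at t = -4, with value -172.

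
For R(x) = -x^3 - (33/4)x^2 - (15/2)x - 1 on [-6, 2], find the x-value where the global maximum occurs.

Differentiating, R'(x) = -3x^2 - (33/2)x - 15/2; which vanishes at x = -5 and x = -1/2.
Evaluating at the critical points and endpoints: R(-6) = -37,  R(-5) = -179/4,  R(-1/2) = 13/16,  R(2) = -57.
Hence the absolute maximum is 13/16 at x = -1/2.

-1/2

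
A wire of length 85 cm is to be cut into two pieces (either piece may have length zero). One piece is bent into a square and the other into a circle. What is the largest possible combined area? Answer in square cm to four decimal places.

Let x be the length used for the square. Square side x/4; circle radius (85−x)/(2π).
A(x) = (x/4)² + π·((85−x)/(2π))² = x²/16 + (85−x)²/(4π) for 0 ≤ x ≤ 85. A'(x) = x/8 − (85−x)/(2π) = 0 gives x = 4·85/(π+4) ≈ 47.6084.
A'' > 0, so the interior critical point is a minimum; the maximum is at an endpoint. A(0) = 574.9472 and A(85) = 451.5625, so the largest area is 574.9472.

574.9472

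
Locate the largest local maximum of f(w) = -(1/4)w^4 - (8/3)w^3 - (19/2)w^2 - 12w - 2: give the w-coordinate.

-1

f'(w) = -w^3 - 8w^2 - 19w - 12 = 0 at w = -4, -3, -1.
Second-derivative test with f''(w) = -3w^2 - 16w - 19: f''(-4) = -3 < 0 ⇒ local maximum; f''(-3) = 2 > 0 ⇒ local minimum; f''(-1) = -6 < 0 ⇒ local maximum.
So the largest local maximum value is f(-1) = 35/12.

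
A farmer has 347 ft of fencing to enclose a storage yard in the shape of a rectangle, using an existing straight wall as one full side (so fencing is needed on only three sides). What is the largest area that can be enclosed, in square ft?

120409/8

Let the sides perpendicular to the wall have length x and the parallel side y, so 2x + y = 347 and the area is A = xy = x(347 − 2x).
A'(x) = 347 − 4x = 0 gives x = 347/4, and A''(x) = −4 < 0 confirms a maximum.
Then y = 347 − 2·347/4 = 347/2 and A = 120409/8.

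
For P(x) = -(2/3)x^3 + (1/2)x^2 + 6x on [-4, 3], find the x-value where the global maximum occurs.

-4

Differentiating, P'(x) = -2x^2 + x + 6; which vanishes at x = -3/2 and x = 2.
Compare values at every candidate in [-4, 3]: P(-4) = 80/3; P(-3/2) = -45/8; P(2) = 26/3; P(3) = 9/2.
So the maximum is P(-4) = 80/3.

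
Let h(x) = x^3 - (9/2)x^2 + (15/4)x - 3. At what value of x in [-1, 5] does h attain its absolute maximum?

h'(x) = 3x^2 - 9x + 15/4, which vanishes at x = 1/2 and x = 5/2.
Compare values at every candidate in [-1, 5]: h(-1) = -49/4; h(1/2) = -17/8; h(5/2) = -49/8; h(5) = 113/4.
The maximum over the interval is 113/4, attained at x = 5.

5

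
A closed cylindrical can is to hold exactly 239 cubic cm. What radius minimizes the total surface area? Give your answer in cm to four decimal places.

3.3631

With radius r and height h, πr²h = 239 so h = 239/(πr²), and S(r) = 2πr² + 2πrh = 2πr² + 2·239/r.
S'(r) = 4πr − 2·239/r² = 0 ⇒ r³ = 239/(2π), so r ≈ 3.3631 and h = 2r ≈ 6.7262.
S''(r) = 4π + 4·239/r³ > 0, so this is the minimum; S ≈ 213.1964.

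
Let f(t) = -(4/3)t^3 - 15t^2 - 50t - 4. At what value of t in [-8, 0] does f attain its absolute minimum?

Differentiating, f'(t) = -4t^2 - 30t - 50; which vanishes at t = -5 and t = -5/2.
Candidates: f(-8) = 356/3, f(-5) = 113/3, f(-5/2) = 577/12, f(0) = -4.
Hence the absolute minimum is -4 at t = 0.

0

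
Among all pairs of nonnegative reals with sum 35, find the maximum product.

With x + y = 35, the product is P(x) = x(35 − x).
P'(x) = 35 − 2x = 0 gives x = 35/2; P'' = −2 < 0, so this is the maximum.
P = 35/2·35/2 = 1225/4.

1225/4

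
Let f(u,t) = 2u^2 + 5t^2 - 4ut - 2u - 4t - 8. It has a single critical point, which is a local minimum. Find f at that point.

∂f/∂u = 4u - 4t - 2 = 0 and ∂f/∂t = -4u + 10t - 4 = 0, so (u, t) = (3/2, 1).
The Hessian has f_{uu} = 4, f_{tt} = 10, f_{ut} = -4, giving D = 24 > 0 with f_{uu} > 0, so the point is a local minimum.
f(3/2, 1) = -23/2.

-23/2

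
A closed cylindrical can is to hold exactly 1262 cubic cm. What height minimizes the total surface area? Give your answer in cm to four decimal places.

With radius r and height h, πr²h = 1262 so h = 1262/(πr²), and S(r) = 2πr² + 2πrh = 2πr² + 2·1262/r.
S'(r) = 4πr − 2·1262/r² = 0 ⇒ r³ = 1262/(2π), so r ≈ 5.8563 and h = 2r ≈ 11.7127.
S''(r) = 4π + 4·1262/r³ > 0, so this is the minimum; S ≈ 646.4785.

11.7127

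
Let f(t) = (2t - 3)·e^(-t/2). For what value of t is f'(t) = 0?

By the product rule, f'(t) = (-t + 7/2)·e^(-t/2). Since e^(-t/2) > 0, the only critical point is t = 7/2.
f''(7/2) has the same sign as -1 < 0, so this is a local maximum.
f(7/2) = (4)·e^(-7/4) ≈ 0.6951.

7/2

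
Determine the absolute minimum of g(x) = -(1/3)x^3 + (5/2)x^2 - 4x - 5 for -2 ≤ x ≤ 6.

The derivative is -x^2 + 5x - 4, which vanishes at x = 1 and x = 4.
Evaluating at the critical points and endpoints: g(-2) = 47/3,  g(1) = -41/6,  g(4) = -7/3,  g(6) = -11.
The minimum over the interval is -11, attained at x = 6.

-11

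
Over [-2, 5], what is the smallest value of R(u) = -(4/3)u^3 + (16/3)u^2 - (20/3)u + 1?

The derivative is -4u^2 + (32/3)u - 20/3, which vanishes at u = 1 and u = 5/3.
Candidates: R(-2) = 139/3; R(1) = -5/3; R(5/3) = -119/81; R(5) = -197/3.
The minimum over the interval is -197/3, attained at u = 5.

-197/3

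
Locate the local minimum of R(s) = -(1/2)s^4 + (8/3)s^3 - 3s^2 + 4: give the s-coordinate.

1

R'(s) = -2s^3 + 8s^2 - 6s = 0 at s = 0, 1, 3.
Since R''(s) = -6s^2 + 16s - 6, we get R''(0) = -6 < 0 ⇒ local maximum; R''(1) = 4 > 0 ⇒ local minimum; R''(3) = -12 < 0 ⇒ local maximum.
The local minimum is R(1) = 19/6.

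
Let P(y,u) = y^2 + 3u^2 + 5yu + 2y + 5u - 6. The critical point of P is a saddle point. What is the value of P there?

∂P/∂y = 2y + 5u + 2 = 0 and ∂P/∂u = 5y + 6u + 5 = 0, so (y, u) = (-1, 0).
The Hessian has P_{yy} = 2, P_{uu} = 6, P_{yu} = 5, giving D = -13 < 0, so the point is a saddle point.
P(-1, 0) = -7.

-7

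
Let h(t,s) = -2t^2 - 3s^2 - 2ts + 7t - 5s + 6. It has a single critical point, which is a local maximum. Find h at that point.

387/20

∂h/∂t = -4t - 2s + 7 = 0 and ∂h/∂s = -2t - 6s - 5 = 0, so (t, s) = (13/5, -17/10).
The Hessian has h_{tt} = -4, h_{ss} = -6, h_{ts} = -2, giving D = 20 > 0 with h_{tt} < 0, so the point is a local maximum.
h(13/5, -17/10) = 387/20.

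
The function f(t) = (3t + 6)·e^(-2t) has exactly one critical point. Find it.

Differentiating with the product rule gives f'(t) = (-6t - 9)·e^(-2t). Since e^(-2t) > 0, the only critical point is t = -3/2.
f''(-3/2) has the same sign as -6 < 0, so this is a local maximum.
f(-3/2) = (3/2)·e^(3) ≈ 30.1283.

-3/2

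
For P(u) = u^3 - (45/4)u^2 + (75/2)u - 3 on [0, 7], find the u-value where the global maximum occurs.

7

The derivative is 3u^2 - (45/2)u + 75/2, which vanishes at u = 5/2 and u = 5.
Compare values at every candidate in [0, 7]: P(0) = -3,  P(5/2) = 577/16,  P(5) = 113/4,  P(7) = 205/4.
Hence the absolute maximum is 205/4 at u = 7.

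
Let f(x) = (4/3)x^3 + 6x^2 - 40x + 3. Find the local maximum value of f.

f'(x) = 4x^2 + 12x - 40. Setting f'(x) = 0 gives x ∈ {-5, 2}.
f''(x) = 8x + 12. f''(-5) = -28 < 0 ⇒ local maximum; f''(2) = 28 > 0 ⇒ local minimum.
The local maximum is f(-5) = 559/3.

559/3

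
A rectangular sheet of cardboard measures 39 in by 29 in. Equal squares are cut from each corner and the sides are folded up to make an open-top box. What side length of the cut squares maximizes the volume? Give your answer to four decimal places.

5.4857

With cut size x, the volume is V(x) = x(39 − 2x)(29 − 2x) for 0 < x < 14.5.
V'(x) = 12x^2 − 272x + 1131. Setting V'(x) = 0 gives x ≈ 5.4857 (the root in (0, 14.5)).
V''(x) = 24x − 272 is negative there, so this is the maximum; V ≈ 2772.0143.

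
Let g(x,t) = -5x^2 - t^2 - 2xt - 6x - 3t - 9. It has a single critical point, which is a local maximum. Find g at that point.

-99/16

∂g/∂x = -10x - 2t - 6 = 0 and ∂g/∂t = -2x - 2t - 3 = 0, so (x, t) = (-3/8, -9/8).
The Hessian has g_{xx} = -10, g_{tt} = -2, g_{xt} = -2, giving D = 16 > 0 with g_{xx} < 0, so the point is a local maximum.
g(-3/8, -9/8) = -99/16.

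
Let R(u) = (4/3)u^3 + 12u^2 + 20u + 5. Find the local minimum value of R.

-13/3

R'(u) = 4u^2 + 24u + 20. Setting R'(u) = 0 gives u ∈ {-5, -1}.
Second-derivative test with R''(u) = 8u + 24: R''(-5) = -16 < 0 ⇒ local maximum; R''(-1) = 16 > 0 ⇒ local minimum.
The local minimum is R(-1) = -13/3.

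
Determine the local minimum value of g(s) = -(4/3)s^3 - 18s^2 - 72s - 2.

70

g'(s) = -4s^2 - 36s - 72. Setting g'(s) = 0 gives s ∈ {-6, -3}.
Second-derivative test with g''(s) = -8s - 36: g''(-6) = 12 > 0 ⇒ local minimum; g''(-3) = -12 < 0 ⇒ local maximum.
So the local minimum value is g(-6) = 70.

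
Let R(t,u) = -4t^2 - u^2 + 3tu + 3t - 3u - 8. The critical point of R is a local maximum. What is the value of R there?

-38/7

∂R/∂t = -8t + 3u + 3 = 0 and ∂R/∂u = 3t - 2u - 3 = 0, so (t, u) = (-3/7, -15/7).
The Hessian has R_{tt} = -8, R_{uu} = -2, R_{tu} = 3, giving D = 7 > 0 with R_{tt} < 0, so the point is a local maximum.
R(-3/7, -15/7) = -38/7.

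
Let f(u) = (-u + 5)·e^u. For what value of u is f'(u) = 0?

4

By the product rule, f'(u) = (-u + 4)·e^u. Since e^u > 0, the only critical point is u = 4.
f''(4) has the same sign as -1 < 0, so this is a local maximum.
f(4) = (1)·e^(4) ≈ 54.5982.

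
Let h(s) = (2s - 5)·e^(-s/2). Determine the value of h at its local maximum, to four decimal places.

Differentiating with the product rule gives h'(s) = (-s + 9/2)·e^(-s/2). Since e^(-s/2) > 0, the only critical point is s = 9/2.
h''(9/2) has the same sign as -1 < 0, so this is a local maximum.
h(9/2) = (4)·e^(-9/4) ≈ 0.4216.

0.4216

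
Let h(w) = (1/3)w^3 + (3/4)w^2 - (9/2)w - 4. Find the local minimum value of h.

-127/16

h'(w) = w^2 + (3/2)w - 9/2 = 0 at w = -3, 3/2.
Since h''(w) = 2w + 3/2, we get h''(-3) = -9/2 < 0 ⇒ local maximum; h''(3/2) = 9/2 > 0 ⇒ local minimum.
The local minimum is h(3/2) = -127/16.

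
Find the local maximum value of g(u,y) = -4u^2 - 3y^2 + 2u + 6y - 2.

5/4

∂g/∂u = -8u + 2 = 0 and ∂g/∂y = -6y + 6 = 0, so (u, y) = (1/4, 1).
The Hessian has g_{uu} = -8, g_{yy} = -6, g_{uy} = 0, giving D = 48 > 0 with g_{uu} < 0, so the point is a local maximum.
g(1/4, 1) = 5/4.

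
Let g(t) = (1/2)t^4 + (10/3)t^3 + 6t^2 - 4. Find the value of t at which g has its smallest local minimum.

0

g'(t) = 2t^3 + 10t^2 + 12t. Setting g'(t) = 0 gives t ∈ {-3, -2, 0}.
Second-derivative test with g''(t) = 6t^2 + 20t + 12: g''(-3) = 6 > 0 ⇒ local minimum; g''(-2) = -4 < 0 ⇒ local maximum; g''(0) = 12 > 0 ⇒ local minimum.
The smallest local minimum is g(0) = -4.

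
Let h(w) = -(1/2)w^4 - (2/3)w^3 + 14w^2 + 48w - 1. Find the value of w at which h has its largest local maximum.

Critical points: h'(w) = -2w^3 - 2w^2 + 28w + 48 vanishes at w = -3, -2, 4.
Since h''(w) = -6w^2 - 4w + 28, we get h''(-3) = -14 < 0 ⇒ local maximum; h''(-2) = 12 > 0 ⇒ local minimum; h''(4) = -84 < 0 ⇒ local maximum.
So the largest local maximum value is h(4) = 733/3.

4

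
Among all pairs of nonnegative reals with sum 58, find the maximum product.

841

With x + y = 58, the product is P(x) = x(58 − x).
P'(x) = 58 − 2x = 0 gives x = 29; P'' = −2 < 0, so this is the maximum.
P = 29·29 = 841.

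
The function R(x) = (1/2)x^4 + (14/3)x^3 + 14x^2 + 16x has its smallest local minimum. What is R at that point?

-32/3

R'(x) = 2x^3 + 14x^2 + 28x + 16 = 0 at x = -4, -2, -1.
R''(x) = 6x^2 + 28x + 28. R''(-4) = 12 > 0 ⇒ local minimum; R''(-2) = -4 < 0 ⇒ local maximum; R''(-1) = 6 > 0 ⇒ local minimum.
So the smallest local minimum value is R(-4) = -32/3.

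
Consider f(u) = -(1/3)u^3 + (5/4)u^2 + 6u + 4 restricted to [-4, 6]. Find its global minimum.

Differentiating, f'(u) = -u^2 + (5/2)u + 6; which vanishes at u = -3/2 and u = 4.
Evaluating at the critical points and endpoints: f(-4) = 64/3, f(-3/2) = -17/16, f(4) = 80/3, f(6) = 13.
So the minimum is f(-3/2) = -17/16.

-17/16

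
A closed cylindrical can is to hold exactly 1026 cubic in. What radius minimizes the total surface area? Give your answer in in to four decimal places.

5.4658

With radius r and height h, πr²h = 1026 so h = 1026/(πr²), and S(r) = 2πr² + 2πrh = 2πr² + 2·1026/r.
S'(r) = 4πr − 2·1026/r² = 0 ⇒ r³ = 1026/(2π), so r ≈ 5.4658 and h = 2r ≈ 10.9317.
S''(r) = 4π + 4·1026/r³ > 0, so this is the minimum; S ≈ 563.1353.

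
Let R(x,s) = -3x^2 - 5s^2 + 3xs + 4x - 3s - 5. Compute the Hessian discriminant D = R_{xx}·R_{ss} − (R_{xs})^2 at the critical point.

∂R/∂x = -6x + 3s + 4 = 0 and ∂R/∂s = 3x - 10s - 3 = 0, so (x, s) = (31/51, -2/17).
The Hessian has R_{xx} = -6, R_{ss} = -10, R_{xs} = 3, giving D = 51 > 0 with R_{xx} < 0, so the point is a local maximum.
D = (-6)·(-10) − (3)^2 = 51.

51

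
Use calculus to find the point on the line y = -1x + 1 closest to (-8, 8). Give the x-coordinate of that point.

-15/2

Minimize D(x)^2 = (x + 8)^2 + (-x - 7)^2.
d/dx[D^2] = 2(x + 8) + 2·(-1)·(-x - 7) = 0 ⇒ x = -15/2.
Then y = 17/2 and the distance is √(1/2) ≈ 0.7071.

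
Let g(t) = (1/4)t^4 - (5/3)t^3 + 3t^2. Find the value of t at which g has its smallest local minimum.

Critical points: g'(t) = t^3 - 5t^2 + 6t vanishes at t = 0, 2, 3.
Since g''(t) = 3t^2 - 10t + 6, we get g''(0) = 6 > 0 ⇒ local minimum; g''(2) = -2 < 0 ⇒ local maximum; g''(3) = 3 > 0 ⇒ local minimum.
Thus g has its smallest local minimum at t = 0, with value 0.

0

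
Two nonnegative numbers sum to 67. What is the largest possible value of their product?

4489/4

With x + y = 67, the product is P(x) = x(67 − x).
P'(x) = 67 − 2x = 0 gives x = 67/2; P'' = −2 < 0, so this is the maximum.
P = 67/2·67/2 = 4489/4.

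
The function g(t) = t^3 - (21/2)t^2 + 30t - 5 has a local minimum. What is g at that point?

15/2

Critical points: g'(t) = 3t^2 - 21t + 30 vanishes at t = 2, 5.
g''(t) = 6t - 21. g''(2) = -9 < 0 ⇒ local maximum; g''(5) = 9 > 0 ⇒ local minimum.
Thus g has its local minimum at t = 5, with value 15/2.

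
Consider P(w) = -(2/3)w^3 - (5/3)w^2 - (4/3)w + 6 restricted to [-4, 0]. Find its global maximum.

P'(w) = -2w^2 - (10/3)w - 4/3, which vanishes at w = -1 and w = -2/3.
Evaluating at the critical points and endpoints: P(-4) = 82/3,  P(-1) = 19/3,  P(-2/3) = 514/81,  P(0) = 6.
The maximum over the interval is 82/3, attained at w = -4.

82/3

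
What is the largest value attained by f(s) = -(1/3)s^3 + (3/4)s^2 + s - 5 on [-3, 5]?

31/4

Differentiating, f'(s) = -s^2 + (3/2)s + 1; which vanishes at s = -1/2 and s = 2.
Evaluating at the critical points and endpoints: f(-3) = 31/4, f(-1/2) = -253/48, f(2) = -8/3, f(5) = -275/12.
Hence the absolute maximum is 31/4 at s = -3.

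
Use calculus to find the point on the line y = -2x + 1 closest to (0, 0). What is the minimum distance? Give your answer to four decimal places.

0.4472

Minimize D(x)^2 = (x + 0)^2 + (-2x + 1)^2.
d/dx[D^2] = 2(x + 0) + 2·(-2)·(-2x + 1) = 0 ⇒ x = 2/5.
Then y = 1/5 and the distance is √(1/5) ≈ 0.4472.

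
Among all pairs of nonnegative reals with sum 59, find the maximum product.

With x + y = 59, the product is P(x) = x(59 − x).
P'(x) = 59 − 2x = 0 gives x = 59/2; P'' = −2 < 0, so this is the maximum.
P = 59/2·59/2 = 3481/4.

3481/4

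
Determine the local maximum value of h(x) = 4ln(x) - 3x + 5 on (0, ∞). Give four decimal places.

h'(x) = 4/x − 3 = 0 gives x = 4/3.
h''(x) = -4/x², which is negative for x > 0, so this is a local maximum.
h(4/3) = 4·ln(4/3) - 4 + 5 ≈ 2.1507.

2.1507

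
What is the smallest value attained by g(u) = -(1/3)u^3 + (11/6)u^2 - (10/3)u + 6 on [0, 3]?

7/2

The derivative is -u^2 + (11/3)u - 10/3, which vanishes at u = 5/3 and u = 2.
Compare values at every candidate in [0, 3]: g(0) = 6, g(5/3) = 647/162, g(2) = 4, g(3) = 7/2.
So the minimum is g(3) = 7/2.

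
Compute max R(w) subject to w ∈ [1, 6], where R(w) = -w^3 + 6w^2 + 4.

36

Differentiating, R'(w) = -3w^2 + 12w; whose only zero in [1, 6] is w = 4.
Compare values at every candidate in [1, 6]: R(1) = 9,  R(4) = 36,  R(6) = 4.
Hence the absolute maximum is 36 at w = 4.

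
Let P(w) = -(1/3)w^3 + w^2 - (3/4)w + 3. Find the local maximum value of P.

Critical points: P'(w) = -w^2 + 2w - 3/4 vanishes at w = 1/2, 3/2.
Second-derivative test with P''(w) = -2w + 2: P''(1/2) = 1 > 0 ⇒ local minimum; P''(3/2) = -1 < 0 ⇒ local maximum.
So the local maximum value is P(3/2) = 3.

3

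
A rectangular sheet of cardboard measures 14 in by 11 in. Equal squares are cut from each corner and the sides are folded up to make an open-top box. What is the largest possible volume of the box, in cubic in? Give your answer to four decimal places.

140.0387

With cut size x, the volume is V(x) = x(14 − 2x)(11 − 2x) for 0 < x < 5.5.
V'(x) = 12x^2 − 100x + 154. Setting V'(x) = 0 gives x ≈ 2.0388 (the root in (0, 5.5)).
V''(x) = 24x − 100 is negative there, so this is the maximum; V ≈ 140.0387.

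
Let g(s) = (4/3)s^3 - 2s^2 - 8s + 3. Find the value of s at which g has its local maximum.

-1

g'(s) = 4s^2 - 4s - 8 = 0 at s = -1, 2.
g''(s) = 8s - 4. g''(-1) = -12 < 0 ⇒ local maximum; g''(2) = 12 > 0 ⇒ local minimum.
So the local maximum value is g(-1) = 23/3.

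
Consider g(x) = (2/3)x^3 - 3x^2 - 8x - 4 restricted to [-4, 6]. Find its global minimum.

-188/3

The derivative is 2x^2 - 6x - 8, which vanishes at x = -1 and x = 4.
Evaluating at the critical points and endpoints: g(-4) = -188/3, g(-1) = 1/3, g(4) = -124/3, g(6) = -16.
The minimum over the interval is -188/3, attained at x = -4.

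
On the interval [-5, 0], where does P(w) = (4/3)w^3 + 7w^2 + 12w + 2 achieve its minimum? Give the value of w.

P'(w) = 4w^2 + 14w + 12, which vanishes at w = -2 and w = -3/2.
Evaluating at the critical points and endpoints: P(-5) = -149/3,  P(-2) = -14/3,  P(-3/2) = -19/4,  P(0) = 2.
So the minimum is P(-5) = -149/3.

-5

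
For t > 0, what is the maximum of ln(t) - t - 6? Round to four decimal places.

-7.0000

P'(t) = 1/t − 1 = 0 gives t = 1.
P''(t) = -1/t², which is negative for t > 0, so this is a local maximum.
P(1) = 1·ln(1) - 1 - 6 ≈ -7.0000.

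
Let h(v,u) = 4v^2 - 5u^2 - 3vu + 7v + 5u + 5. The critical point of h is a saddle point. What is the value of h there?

405/89

∂h/∂v = 8v - 3u + 7 = 0 and ∂h/∂u = -3v - 10u + 5 = 0, so (v, u) = (-55/89, 61/89).
The Hessian has h_{vv} = 8, h_{uu} = -10, h_{vu} = -3, giving D = -89 < 0, so the point is a saddle point.
h(-55/89, 61/89) = 405/89.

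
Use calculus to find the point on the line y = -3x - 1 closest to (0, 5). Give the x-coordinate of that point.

Minimize D(x)^2 = (x + 0)^2 + (-3x - 6)^2.
d/dx[D^2] = 2(x + 0) + 2·(-3)·(-3x - 6) = 0 ⇒ x = -9/5.
Then y = 22/5 and the distance is √(18/5) ≈ 1.8974.

-9/5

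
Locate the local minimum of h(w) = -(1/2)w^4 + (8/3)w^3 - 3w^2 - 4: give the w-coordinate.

h'(w) = -2w^3 + 8w^2 - 6w. Setting h'(w) = 0 gives w ∈ {0, 1, 3}.
Second-derivative test with h''(w) = -6w^2 + 16w - 6: h''(0) = -6 < 0 ⇒ local maximum; h''(1) = 4 > 0 ⇒ local minimum; h''(3) = -12 < 0 ⇒ local maximum.
The local minimum is h(1) = -29/6.

1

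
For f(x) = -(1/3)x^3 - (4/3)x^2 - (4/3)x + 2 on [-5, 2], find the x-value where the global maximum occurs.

f'(x) = -x^2 - (8/3)x - 4/3, which vanishes at x = -2 and x = -2/3.
Candidates: f(-5) = 17; f(-2) = 2; f(-2/3) = 194/81; f(2) = -26/3.
Hence the absolute maximum is 17 at x = -5.

-5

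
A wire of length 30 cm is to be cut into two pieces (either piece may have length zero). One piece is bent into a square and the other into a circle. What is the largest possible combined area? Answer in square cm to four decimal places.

Let x be the length used for the square. Square side x/4; circle radius (30−x)/(2π).
A(x) = (x/4)² + π·((30−x)/(2π))² = x²/16 + (30−x)²/(4π) for 0 ≤ x ≤ 30. A'(x) = x/8 − (30−x)/(2π) = 0 gives x = 4·30/(π+4) ≈ 16.8030.
A'' > 0, so the interior critical point is a minimum; the maximum is at an endpoint. A(0) = 71.6197 and A(30) = 56.2500, so the largest area is 71.6197.

71.6197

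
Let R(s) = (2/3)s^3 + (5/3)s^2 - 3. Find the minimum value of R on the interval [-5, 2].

Differentiating, R'(s) = 2s^2 + (10/3)s; which vanishes at s = -5/3 and s = 0.
Candidates: R(-5) = -134/3; R(-5/3) = -118/81; R(0) = -3; R(2) = 9.
So the minimum is R(-5) = -134/3.

-134/3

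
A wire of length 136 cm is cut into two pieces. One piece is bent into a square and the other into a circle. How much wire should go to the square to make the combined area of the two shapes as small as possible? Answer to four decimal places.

Let x be the length used for the square. Square side x/4; circle radius (136−x)/(2π).
A(x) = (x/4)² + π·((136−x)/(2π))² = x²/16 + (136−x)²/(4π) for 0 ≤ x ≤ 136. A'(x) = x/8 − (136−x)/(2π) = 0 gives x = 4·136/(π+4) ≈ 76.1735.
A'' = 1/8 + 1/(2π) > 0, so this gives the minimum combined area; x ≈ 76.1735 cm to the square.

76.1735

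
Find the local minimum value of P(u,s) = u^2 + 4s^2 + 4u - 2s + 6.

∂P/∂u = 2u + 4 = 0 and ∂P/∂s = 8s - 2 = 0, so (u, s) = (-2, 1/4).
The Hessian has P_{uu} = 2, P_{ss} = 8, P_{us} = 0, giving D = 16 > 0 with P_{uu} > 0, so the point is a local minimum.
P(-2, 1/4) = 7/4.

7/4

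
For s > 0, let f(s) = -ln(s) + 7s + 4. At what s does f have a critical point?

1/7

f'(s) = -1/s + 7 = 0 gives s = 1/7.
f''(s) = 1/s², which is positive for s > 0, so this is a local minimum.
f(1/7) = -1·ln(1/7) + 1 + 4 ≈ 6.9459.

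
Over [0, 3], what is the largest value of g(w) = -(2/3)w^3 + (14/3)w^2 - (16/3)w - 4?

4

The derivative is -2w^2 + (28/3)w - 16/3, whose only zero in [0, 3] is w = 2/3.
Candidates: g(0) = -4, g(2/3) = -460/81, g(3) = 4.
The maximum over the interval is 4, attained at w = 3.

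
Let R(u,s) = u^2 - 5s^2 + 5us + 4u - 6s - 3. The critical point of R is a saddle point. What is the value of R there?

-59/45

∂R/∂u = 2u + 5s + 4 = 0 and ∂R/∂s = 5u - 10s - 6 = 0, so (u, s) = (-2/9, -32/45).
The Hessian has R_{uu} = 2, R_{ss} = -10, R_{us} = 5, giving D = -45 < 0, so the point is a saddle point.
R(-2/9, -32/45) = -59/45.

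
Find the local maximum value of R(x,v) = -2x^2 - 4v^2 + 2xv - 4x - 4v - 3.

∂R/∂x = -4x + 2v - 4 = 0 and ∂R/∂v = 2x - 8v - 4 = 0, so (x, v) = (-10/7, -6/7).
The Hessian has R_{xx} = -4, R_{vv} = -8, R_{xv} = 2, giving D = 28 > 0 with R_{xx} < 0, so the point is a local maximum.
R(-10/7, -6/7) = 11/7.

11/7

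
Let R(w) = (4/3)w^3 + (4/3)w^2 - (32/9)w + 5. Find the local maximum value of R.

725/81

R'(w) = 4w^2 + (8/3)w - 32/9. Setting R'(w) = 0 gives w ∈ {-4/3, 2/3}.
Since R''(w) = 8w + 8/3, we get R''(-4/3) = -8 < 0 ⇒ local maximum; R''(2/3) = 8 > 0 ⇒ local minimum.
Thus R has its local maximum at w = -4/3, with value 725/81.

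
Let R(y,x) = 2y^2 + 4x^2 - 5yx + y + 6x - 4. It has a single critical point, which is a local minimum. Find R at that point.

∂R/∂y = 4y - 5x + 1 = 0 and ∂R/∂x = -5y + 8x + 6 = 0, so (y, x) = (-38/7, -29/7).
The Hessian has R_{yy} = 4, R_{xx} = 8, R_{yx} = -5, giving D = 7 > 0 with R_{yy} > 0, so the point is a local minimum.
R(-38/7, -29/7) = -134/7.

-134/7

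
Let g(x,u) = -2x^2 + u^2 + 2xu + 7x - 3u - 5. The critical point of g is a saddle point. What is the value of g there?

13/12

∂g/∂x = -4x + 2u + 7 = 0 and ∂g/∂u = 2x + 2u - 3 = 0, so (x, u) = (5/3, -1/6).
The Hessian has g_{xx} = -4, g_{uu} = 2, g_{xu} = 2, giving D = -12 < 0, so the point is a saddle point.
g(5/3, -1/6) = 13/12.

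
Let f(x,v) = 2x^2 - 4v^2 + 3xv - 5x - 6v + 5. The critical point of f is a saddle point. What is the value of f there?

87/41

∂f/∂x = 4x + 3v - 5 = 0 and ∂f/∂v = 3x - 8v - 6 = 0, so (x, v) = (58/41, -9/41).
The Hessian has f_{xx} = 4, f_{vv} = -8, f_{xv} = 3, giving D = -41 < 0, so the point is a saddle point.
f(58/41, -9/41) = 87/41.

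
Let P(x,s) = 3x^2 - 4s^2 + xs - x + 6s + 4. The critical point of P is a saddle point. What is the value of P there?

∂P/∂x = 6x + s - 1 = 0 and ∂P/∂s = x - 8s + 6 = 0, so (x, s) = (2/49, 37/49).
The Hessian has P_{xx} = 6, P_{ss} = -8, P_{xs} = 1, giving D = -49 < 0, so the point is a saddle point.
P(2/49, 37/49) = 306/49.

306/49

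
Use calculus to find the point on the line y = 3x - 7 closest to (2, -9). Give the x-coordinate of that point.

-2/5

Minimize D(x)^2 = (x - 2)^2 + (3x + 2)^2.
d/dx[D^2] = 2(x - 2) + 2·3·(3x + 2) = 0 ⇒ x = -2/5.
Then y = -41/5 and the distance is √(32/5) ≈ 2.5298.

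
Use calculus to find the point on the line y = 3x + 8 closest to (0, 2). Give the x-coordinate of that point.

-9/5

Minimize D(x)^2 = (x + 0)^2 + (3x + 6)^2.
d/dx[D^2] = 2(x + 0) + 2·3·(3x + 6) = 0 ⇒ x = -9/5.
Then y = 13/5 and the distance is √(18/5) ≈ 1.8974.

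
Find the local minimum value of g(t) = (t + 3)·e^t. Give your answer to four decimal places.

g'(t) = 1·e^t + (t + 3)·1·e^t = (t + 4)·e^t. Since e^t > 0, the only critical point is t = -4.
g''(-4) has the same sign as 1 > 0, so this is a local minimum.
g(-4) = (-1)·e^(-4) ≈ -0.0183.

-0.0183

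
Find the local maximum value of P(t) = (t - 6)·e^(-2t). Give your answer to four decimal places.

0.0000

By the product rule, P'(t) = (-2t + 13)·e^(-2t). Since e^(-2t) > 0, the only critical point is t = 13/2.
P''(13/2) has the same sign as -2 < 0, so this is a local maximum.
P(13/2) = (1/2)·e^(-13) ≈ 0.0000.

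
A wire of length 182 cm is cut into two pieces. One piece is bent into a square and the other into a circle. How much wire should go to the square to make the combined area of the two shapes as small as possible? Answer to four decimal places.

101.9380

Let x be the length used for the square. Square side x/4; circle radius (182−x)/(2π).
A(x) = (x/4)² + π·((182−x)/(2π))² = x²/16 + (182−x)²/(4π) for 0 ≤ x ≤ 182. A'(x) = x/8 − (182−x)/(2π) = 0 gives x = 4·182/(π+4) ≈ 101.9380.
A'' = 1/8 + 1/(2π) > 0, so this gives the minimum combined area; x ≈ 101.9380 cm to the square.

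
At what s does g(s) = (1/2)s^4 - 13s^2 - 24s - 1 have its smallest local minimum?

g'(s) = 2s^3 - 26s - 24. Setting g'(s) = 0 gives s ∈ {-3, -1, 4}.
Second-derivative test with g''(s) = 6s^2 - 26: g''(-3) = 28 > 0 ⇒ local minimum; g''(-1) = -20 < 0 ⇒ local maximum; g''(4) = 70 > 0 ⇒ local minimum.
Thus g has its smallest local minimum at s = 4, with value -177.

4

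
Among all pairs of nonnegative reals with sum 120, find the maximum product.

With x + y = 120, the product is P(x) = x(120 − x).
P'(x) = 120 − 2x = 0 gives x = 60; P'' = −2 < 0, so this is the maximum.
P = 60·60 = 3600.

3600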